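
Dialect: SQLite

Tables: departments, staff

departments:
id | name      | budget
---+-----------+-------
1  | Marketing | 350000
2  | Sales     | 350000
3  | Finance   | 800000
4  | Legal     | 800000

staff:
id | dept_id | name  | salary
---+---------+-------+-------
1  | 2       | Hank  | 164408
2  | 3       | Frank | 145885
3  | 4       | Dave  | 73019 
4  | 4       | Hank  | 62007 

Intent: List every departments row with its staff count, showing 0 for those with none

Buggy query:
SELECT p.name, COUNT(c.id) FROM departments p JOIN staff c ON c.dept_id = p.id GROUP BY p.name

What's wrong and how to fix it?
Bug: An inner join excludes parents with zero children

Fix: Use LEFT JOIN so parents without children still appear (COUNT(c.id) gives 0)

Corrected query:
SELECT p.name, COUNT(c.id) FROM departments p LEFT JOIN staff c ON c.dept_id = p.id GROUP BY p.name

Result:
name      | COUNT(c.id)
----------+------------
Finance   | 1          
Legal     | 2          
Marketing | 0          
Sales     | 1          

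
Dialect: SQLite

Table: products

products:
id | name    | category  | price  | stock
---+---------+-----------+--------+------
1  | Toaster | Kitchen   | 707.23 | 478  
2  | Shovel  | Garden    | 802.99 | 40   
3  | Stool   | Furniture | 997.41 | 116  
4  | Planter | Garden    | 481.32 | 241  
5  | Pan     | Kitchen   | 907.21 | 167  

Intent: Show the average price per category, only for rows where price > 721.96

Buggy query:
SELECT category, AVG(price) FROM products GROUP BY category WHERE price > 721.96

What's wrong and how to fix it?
Bug: WHERE cannot follow GROUP BY

Fix: Move the WHERE clause before GROUP BY

Corrected query:
SELECT category, AVG(price) FROM products WHERE price > 721.96 GROUP BY category

Result:
category  | AVG(price)
----------+-----------
Furniture | 997.41    
Garden    | 802.99    
Kitchen   | 907.21    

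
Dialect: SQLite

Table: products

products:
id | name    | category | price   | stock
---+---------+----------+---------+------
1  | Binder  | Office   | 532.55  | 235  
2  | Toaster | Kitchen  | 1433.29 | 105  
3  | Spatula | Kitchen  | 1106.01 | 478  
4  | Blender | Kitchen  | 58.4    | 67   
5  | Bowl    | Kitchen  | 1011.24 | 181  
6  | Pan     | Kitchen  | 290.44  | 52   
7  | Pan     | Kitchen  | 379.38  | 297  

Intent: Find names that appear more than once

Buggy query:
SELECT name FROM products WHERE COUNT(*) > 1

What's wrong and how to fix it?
Bug: WHERE can't reference COUNT(*); aggregates are computed after WHERE

Fix: Group first, then use HAVING for the count condition

Corrected query:
SELECT name FROM products GROUP BY name HAVING COUNT(*) > 1

Result:
name
----
Pan 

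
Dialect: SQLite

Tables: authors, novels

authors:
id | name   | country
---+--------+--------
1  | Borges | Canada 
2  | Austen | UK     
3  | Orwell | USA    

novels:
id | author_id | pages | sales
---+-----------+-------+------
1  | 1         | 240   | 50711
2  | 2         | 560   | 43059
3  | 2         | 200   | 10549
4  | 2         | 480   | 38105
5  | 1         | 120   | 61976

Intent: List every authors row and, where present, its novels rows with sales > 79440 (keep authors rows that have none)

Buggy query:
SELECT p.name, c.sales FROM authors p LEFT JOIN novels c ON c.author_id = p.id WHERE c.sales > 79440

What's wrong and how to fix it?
Bug: Filtering c.sales in WHERE discards the NULL rows produced by LEFT JOIN, turning it into an inner join

Fix: Put 'c.sales > 79440' in the JOIN's ON clause instead of WHERE

Corrected query:
SELECT p.name, c.sales FROM authors p LEFT JOIN novels c ON c.author_id = p.id AND c.sales > 79440

Result:
name   | sales
-------+------
Borges | NULL 
Austen | NULL 
Orwell | NULL 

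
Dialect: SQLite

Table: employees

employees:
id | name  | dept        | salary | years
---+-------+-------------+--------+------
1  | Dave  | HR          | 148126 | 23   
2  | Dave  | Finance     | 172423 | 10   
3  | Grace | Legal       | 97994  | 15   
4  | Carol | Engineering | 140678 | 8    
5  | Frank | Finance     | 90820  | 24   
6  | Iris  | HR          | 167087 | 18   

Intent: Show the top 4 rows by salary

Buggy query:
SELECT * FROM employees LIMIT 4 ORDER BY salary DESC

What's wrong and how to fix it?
Bug: LIMIT must come after ORDER BY

Fix: Swap the clauses: ORDER BY first, then LIMIT

Corrected query:
SELECT * FROM employees ORDER BY salary DESC LIMIT 4

Result:
id | name  | dept        | salary | years
---+-------+-------------+--------+------
2  | Dave  | Finance     | 172423 | 10   
6  | Iris  | HR          | 167087 | 18   
1  | Dave  | HR          | 148126 | 23   
4  | Carol | Engineering | 140678 | 8    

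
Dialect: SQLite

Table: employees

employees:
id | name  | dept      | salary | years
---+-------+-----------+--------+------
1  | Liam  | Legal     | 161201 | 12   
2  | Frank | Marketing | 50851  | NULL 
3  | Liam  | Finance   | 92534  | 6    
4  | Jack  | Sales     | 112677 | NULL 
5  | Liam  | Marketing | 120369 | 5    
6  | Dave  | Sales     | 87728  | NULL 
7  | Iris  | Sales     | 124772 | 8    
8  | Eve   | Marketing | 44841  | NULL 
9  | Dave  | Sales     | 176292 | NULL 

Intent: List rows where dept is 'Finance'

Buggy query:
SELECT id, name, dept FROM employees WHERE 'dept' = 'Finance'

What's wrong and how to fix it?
Bug: Single quotes denote string literals in SQL; the column name is being compared as a constant string

Fix: Reference the column as dept without single quotes

Corrected query:
SELECT id, name, dept FROM employees WHERE dept = 'Finance'

Result:
id | name | dept   
---+------+--------
3  | Liam | Finance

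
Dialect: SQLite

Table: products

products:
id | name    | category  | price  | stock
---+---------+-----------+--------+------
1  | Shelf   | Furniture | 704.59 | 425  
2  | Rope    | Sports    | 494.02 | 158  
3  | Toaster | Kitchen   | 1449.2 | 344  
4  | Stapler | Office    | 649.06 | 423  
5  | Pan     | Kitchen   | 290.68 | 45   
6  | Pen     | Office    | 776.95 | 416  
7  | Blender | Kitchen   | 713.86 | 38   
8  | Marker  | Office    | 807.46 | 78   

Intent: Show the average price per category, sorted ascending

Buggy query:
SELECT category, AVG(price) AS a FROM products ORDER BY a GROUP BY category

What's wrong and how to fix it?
Bug: GROUP BY must precede ORDER BY

Fix: Move ORDER BY to the end, after GROUP BY

Corrected query:
SELECT category, AVG(price) AS a FROM products GROUP BY category ORDER BY a

Result:
category  | a         
----------+-----------
Sports    | 494.02    
Furniture | 704.59    
Office    | 744.49    
Kitchen   | 817.913333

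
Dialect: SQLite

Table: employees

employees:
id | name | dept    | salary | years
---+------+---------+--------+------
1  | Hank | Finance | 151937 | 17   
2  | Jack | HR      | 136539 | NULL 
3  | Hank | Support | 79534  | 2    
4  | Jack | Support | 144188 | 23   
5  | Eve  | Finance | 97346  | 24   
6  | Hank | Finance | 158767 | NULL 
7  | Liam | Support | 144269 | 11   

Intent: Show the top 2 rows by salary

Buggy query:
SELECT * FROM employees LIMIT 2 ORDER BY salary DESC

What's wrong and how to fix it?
Bug: ORDER BY cannot follow LIMIT; LIMIT is the final clause

Fix: Swap the clauses: ORDER BY first, then LIMIT

Corrected query:
SELECT * FROM employees ORDER BY salary DESC LIMIT 2

Result:
id | name | dept    | salary | years
---+------+---------+--------+------
6  | Hank | Finance | 158767 | NULL 
1  | Hank | Finance | 151937 | 17   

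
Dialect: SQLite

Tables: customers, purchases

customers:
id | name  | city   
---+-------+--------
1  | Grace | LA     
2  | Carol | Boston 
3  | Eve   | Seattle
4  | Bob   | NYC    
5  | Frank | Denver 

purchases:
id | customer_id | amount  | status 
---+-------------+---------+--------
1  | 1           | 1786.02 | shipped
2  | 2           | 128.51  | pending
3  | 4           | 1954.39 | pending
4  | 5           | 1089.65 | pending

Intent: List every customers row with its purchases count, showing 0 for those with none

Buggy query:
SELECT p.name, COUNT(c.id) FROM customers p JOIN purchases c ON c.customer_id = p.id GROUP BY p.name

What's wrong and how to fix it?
Bug: INNER JOIN drops customers rows that have no matching purchases rows

Fix: Switch to LEFT JOIN to retain unmatched parent rows

Corrected query:
SELECT p.name, COUNT(c.id) FROM customers p LEFT JOIN purchases c ON c.customer_id = p.id GROUP BY p.name

Result:
name  | COUNT(c.id)
------+------------
Bob   | 1          
Carol | 1          
Eve   | 0          
Frank | 1          
Grace | 1          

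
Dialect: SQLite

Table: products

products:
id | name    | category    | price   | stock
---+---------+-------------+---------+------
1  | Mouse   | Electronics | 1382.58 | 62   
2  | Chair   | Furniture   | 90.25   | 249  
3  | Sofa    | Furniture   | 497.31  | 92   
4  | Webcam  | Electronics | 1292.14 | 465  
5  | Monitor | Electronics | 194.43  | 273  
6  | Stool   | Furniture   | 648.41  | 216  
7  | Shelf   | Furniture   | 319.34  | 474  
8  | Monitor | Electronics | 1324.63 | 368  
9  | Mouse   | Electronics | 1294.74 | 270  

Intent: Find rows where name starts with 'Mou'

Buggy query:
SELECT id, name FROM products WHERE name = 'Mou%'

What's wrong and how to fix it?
Bug: Wildcards only work with LIKE; '=' treats '%' as a literal character

Fix: Use LIKE for wildcard pattern matching

Corrected query:
SELECT id, name FROM products WHERE name LIKE 'Mou%'

Result:
id | name 
---+------
1  | Mouse
9  | Mouse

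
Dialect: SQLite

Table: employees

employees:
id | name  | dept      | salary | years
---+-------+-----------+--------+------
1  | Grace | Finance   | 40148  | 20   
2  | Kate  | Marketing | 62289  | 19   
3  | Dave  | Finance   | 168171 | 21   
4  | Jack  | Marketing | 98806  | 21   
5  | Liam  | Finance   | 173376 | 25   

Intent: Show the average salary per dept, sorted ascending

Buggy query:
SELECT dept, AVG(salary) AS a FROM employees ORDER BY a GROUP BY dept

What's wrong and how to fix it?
Bug: ORDER BY appears before GROUP BY; SQL clause order requires GROUP BY first

Fix: Reorder: SELECT … FROM … GROUP BY … ORDER BY …

Corrected query:
SELECT dept, AVG(salary) AS a FROM employees GROUP BY dept ORDER BY a

Result:
dept      | a            
----------+--------------
Marketing | 80547.5      
Finance   | 127231.666667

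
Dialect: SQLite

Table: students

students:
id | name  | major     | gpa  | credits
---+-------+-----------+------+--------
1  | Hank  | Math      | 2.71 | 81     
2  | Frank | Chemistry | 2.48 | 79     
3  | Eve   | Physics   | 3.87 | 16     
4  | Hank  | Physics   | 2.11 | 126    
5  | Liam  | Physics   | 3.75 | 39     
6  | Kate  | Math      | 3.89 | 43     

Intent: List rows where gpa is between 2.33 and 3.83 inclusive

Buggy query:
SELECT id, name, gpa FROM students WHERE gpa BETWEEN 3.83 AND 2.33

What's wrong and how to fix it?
Bug: BETWEEN expects the lower bound first; with 3.83 AND 2.33 the range is empty

Fix: Swap the bounds so the smaller value comes first

Corrected query:
SELECT id, name, gpa FROM students WHERE gpa BETWEEN 2.33 AND 3.83

Result:
id | name  | gpa 
---+-------+-----
1  | Hank  | 2.71
2  | Frank | 2.48
5  | Liam  | 3.75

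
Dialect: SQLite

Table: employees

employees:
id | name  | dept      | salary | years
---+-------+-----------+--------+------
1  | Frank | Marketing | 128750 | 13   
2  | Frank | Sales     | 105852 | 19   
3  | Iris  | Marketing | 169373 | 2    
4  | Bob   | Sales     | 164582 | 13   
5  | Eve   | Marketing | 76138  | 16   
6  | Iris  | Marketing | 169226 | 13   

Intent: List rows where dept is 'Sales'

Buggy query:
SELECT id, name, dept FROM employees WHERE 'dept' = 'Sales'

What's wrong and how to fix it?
Bug: Single quotes denote string literals in SQL; the column name is being compared as a constant string

Fix: Reference the column as dept without single quotes

Corrected query:
SELECT id, name, dept FROM employees WHERE dept = 'Sales'

Result:
id | name  | dept 
---+-------+------
2  | Frank | Sales
4  | Bob   | Sales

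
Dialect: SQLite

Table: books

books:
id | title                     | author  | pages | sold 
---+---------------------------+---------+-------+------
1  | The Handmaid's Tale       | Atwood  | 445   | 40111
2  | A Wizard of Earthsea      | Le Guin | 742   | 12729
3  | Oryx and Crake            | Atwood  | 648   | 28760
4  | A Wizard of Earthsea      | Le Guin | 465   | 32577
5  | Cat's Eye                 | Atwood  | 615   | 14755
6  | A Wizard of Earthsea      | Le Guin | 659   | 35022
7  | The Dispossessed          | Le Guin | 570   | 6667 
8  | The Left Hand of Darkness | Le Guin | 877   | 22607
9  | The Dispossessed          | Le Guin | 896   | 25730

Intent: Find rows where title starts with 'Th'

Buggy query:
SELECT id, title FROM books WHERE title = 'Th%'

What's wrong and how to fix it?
Bug: Wildcards only work with LIKE; '=' treats '%' as a literal character

Fix: Replace '=' with LIKE so 'Th%' is treated as a pattern

Corrected query:
SELECT id, title FROM books WHERE title LIKE 'Th%'

Result:
id | title                    
---+--------------------------
1  | The Handmaid's Tale      
7  | The Dispossessed         
8  | The Left Hand of Darkness
9  | The Dispossessed         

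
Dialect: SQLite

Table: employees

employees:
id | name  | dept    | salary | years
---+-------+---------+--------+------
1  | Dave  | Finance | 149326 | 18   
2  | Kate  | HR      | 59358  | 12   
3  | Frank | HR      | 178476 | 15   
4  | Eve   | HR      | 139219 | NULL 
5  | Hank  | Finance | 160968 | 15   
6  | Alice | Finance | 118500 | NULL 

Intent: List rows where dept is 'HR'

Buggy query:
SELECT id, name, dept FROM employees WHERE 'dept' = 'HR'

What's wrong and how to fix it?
Bug: Single quotes denote string literals in SQL; the column name is being compared as a constant string

Fix: Remove the quotes around the column name (or use double quotes for an identifier)

Corrected query:
SELECT id, name, dept FROM employees WHERE dept = 'HR'

Result:
id | name  | dept
---+-------+-----
2  | Kate  | HR  
3  | Frank | HR  
4  | Eve   | HR  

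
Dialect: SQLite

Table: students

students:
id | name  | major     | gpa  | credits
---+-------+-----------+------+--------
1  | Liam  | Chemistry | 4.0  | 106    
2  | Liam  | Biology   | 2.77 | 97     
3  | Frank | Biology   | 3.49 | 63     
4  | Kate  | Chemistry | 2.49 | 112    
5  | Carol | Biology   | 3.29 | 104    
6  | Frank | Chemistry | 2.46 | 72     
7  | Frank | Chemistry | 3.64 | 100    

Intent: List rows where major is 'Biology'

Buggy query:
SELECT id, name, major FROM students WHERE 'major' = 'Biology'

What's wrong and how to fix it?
Bug: 'major' in single quotes is a string literal, not the column; the comparison is literal-vs-literal and never true

Fix: Reference the column as major without single quotes

Corrected query:
SELECT id, name, major FROM students WHERE major = 'Biology'

Result:
id | name  | major  
---+-------+--------
2  | Liam  | Biology
3  | Frank | Biology
5  | Carol | Biology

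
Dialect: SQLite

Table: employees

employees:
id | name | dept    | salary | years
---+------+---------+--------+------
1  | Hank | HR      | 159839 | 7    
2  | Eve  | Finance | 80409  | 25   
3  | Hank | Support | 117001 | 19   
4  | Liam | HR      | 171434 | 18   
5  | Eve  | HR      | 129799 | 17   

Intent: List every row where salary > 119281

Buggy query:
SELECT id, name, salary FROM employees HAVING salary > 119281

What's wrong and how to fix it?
Bug: HAVING filters the output of aggregation, but this query has no GROUP BY and no aggregate functions, so SQLite rejects it (HAVING clause on a non-aggregate query); the condition here is per row

Fix: Replace HAVING with WHERE since the condition applies to individual rows

Corrected query:
SELECT id, name, salary FROM employees WHERE salary > 119281

Result:
id | name | salary
---+------+-------
1  | Hank | 159839
4  | Liam | 171434
5  | Eve  | 129799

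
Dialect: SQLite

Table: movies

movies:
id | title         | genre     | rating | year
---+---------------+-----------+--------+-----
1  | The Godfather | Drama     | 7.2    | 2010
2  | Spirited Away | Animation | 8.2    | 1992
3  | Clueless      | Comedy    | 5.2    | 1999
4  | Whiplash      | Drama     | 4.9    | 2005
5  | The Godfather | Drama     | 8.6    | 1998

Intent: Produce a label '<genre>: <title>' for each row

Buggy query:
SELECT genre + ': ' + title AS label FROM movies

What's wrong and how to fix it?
Bug: SQLite uses || for string concatenation; + coerces text to numbers (yielding 0)

Fix: Use the || operator for string concatenation

Corrected query:
SELECT genre || ': ' || title AS label FROM movies

Result:
label                   
------------------------
Drama: The Godfather    
Animation: Spirited Away
Comedy: Clueless        
Drama: Whiplash         
Drama: The Godfather    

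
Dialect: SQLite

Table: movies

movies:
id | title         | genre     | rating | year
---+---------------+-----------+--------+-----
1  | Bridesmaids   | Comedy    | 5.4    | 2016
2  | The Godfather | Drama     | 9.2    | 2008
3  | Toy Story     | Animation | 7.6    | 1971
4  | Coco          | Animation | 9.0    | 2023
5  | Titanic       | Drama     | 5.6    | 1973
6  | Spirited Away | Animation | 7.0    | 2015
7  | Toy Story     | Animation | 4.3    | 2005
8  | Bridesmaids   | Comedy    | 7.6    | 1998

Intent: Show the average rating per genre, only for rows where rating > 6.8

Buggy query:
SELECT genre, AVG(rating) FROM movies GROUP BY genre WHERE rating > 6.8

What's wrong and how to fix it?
Bug: WHERE cannot follow GROUP BY

Fix: Move the WHERE clause before GROUP BY

Corrected query:
SELECT genre, AVG(rating) FROM movies WHERE rating > 6.8 GROUP BY genre

Result:
genre     | AVG(rating)
----------+------------
Animation | 7.866667   
Comedy    | 7.6        
Drama     | 9.2        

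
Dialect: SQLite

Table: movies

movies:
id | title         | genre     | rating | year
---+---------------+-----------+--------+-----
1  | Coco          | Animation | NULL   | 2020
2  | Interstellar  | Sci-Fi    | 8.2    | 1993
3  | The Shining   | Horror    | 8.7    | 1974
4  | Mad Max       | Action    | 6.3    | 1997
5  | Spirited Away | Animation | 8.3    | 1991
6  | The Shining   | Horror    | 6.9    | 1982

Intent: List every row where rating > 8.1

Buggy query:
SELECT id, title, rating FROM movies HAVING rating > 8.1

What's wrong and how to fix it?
Bug: This is a non-aggregate query (no GROUP BY, no aggregates), so in SQLite the HAVING clause is invalid here; a row-level condition belongs in WHERE

Fix: Use WHERE for row-level filtering

Corrected query:
SELECT id, title, rating FROM movies WHERE rating > 8.1

Result:
id | title         | rating
---+---------------+-------
2  | Interstellar  | 8.2   
3  | The Shining   | 8.7   
5  | Spirited Away | 8.3   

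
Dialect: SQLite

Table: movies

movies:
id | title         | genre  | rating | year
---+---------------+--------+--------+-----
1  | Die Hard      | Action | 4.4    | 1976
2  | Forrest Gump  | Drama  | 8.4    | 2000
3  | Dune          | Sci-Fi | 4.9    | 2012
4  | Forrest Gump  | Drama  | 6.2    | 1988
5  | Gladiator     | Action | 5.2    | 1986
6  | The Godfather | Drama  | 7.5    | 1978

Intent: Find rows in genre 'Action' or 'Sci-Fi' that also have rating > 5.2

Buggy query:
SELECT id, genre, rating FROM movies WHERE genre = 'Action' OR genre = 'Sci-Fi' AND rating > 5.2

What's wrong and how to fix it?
Bug: Without parentheses, AND is evaluated before OR, so the rating filter only applies to the 'Sci-Fi' branch

Fix: Group the OR with parentheses (or use IN), then AND the threshold

Corrected query:
SELECT id, genre, rating FROM movies WHERE (genre = 'Action' OR genre = 'Sci-Fi') AND rating > 5.2

Result:
(no rows)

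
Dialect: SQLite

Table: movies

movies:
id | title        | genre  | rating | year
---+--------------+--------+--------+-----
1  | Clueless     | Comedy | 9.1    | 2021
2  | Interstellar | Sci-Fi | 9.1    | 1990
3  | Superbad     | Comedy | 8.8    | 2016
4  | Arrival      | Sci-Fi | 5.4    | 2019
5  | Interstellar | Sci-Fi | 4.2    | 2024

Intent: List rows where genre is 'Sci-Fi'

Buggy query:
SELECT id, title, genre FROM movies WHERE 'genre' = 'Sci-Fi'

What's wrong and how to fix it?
Bug: 'genre' in single quotes is a string literal, not the column; the comparison is literal-vs-literal and never true

Fix: Reference the column as genre without single quotes

Corrected query:
SELECT id, title, genre FROM movies WHERE genre = 'Sci-Fi'

Result:
id | title        | genre 
---+--------------+-------
2  | Interstellar | Sci-Fi
4  | Arrival      | Sci-Fi
5  | Interstellar | Sci-Fi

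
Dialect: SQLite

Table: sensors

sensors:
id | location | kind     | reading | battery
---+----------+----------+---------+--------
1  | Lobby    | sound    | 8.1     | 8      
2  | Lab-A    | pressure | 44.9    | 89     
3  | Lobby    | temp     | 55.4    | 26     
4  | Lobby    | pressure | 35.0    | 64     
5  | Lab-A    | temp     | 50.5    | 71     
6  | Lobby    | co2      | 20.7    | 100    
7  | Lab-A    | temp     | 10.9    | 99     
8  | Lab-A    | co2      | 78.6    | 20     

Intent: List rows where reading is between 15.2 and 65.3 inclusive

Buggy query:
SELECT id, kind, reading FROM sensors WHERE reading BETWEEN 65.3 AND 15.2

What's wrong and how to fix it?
Bug: BETWEEN expects the lower bound first; with 65.3 AND 15.2 the range is empty

Fix: Swap the bounds so the smaller value comes first

Corrected query:
SELECT id, kind, reading FROM sensors WHERE reading BETWEEN 15.2 AND 65.3

Result:
id | kind     | reading
---+----------+--------
2  | pressure | 44.9   
3  | temp     | 55.4   
4  | pressure | 35     
5  | temp     | 50.5   
6  | co2      | 20.7   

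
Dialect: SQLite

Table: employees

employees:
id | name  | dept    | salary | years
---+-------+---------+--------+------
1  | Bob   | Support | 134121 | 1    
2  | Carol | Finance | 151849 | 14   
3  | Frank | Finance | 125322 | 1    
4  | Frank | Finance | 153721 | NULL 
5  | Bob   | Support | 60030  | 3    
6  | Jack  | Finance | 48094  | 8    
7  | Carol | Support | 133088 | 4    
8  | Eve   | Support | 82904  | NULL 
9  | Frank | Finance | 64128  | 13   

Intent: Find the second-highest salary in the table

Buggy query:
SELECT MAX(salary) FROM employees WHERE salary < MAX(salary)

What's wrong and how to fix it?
Bug: The inner MAX is an aggregate inside WHERE, which is not allowed

Fix: Compute the overall MAX in a subquery, then take MAX of rows below it

Corrected query:
SELECT MAX(salary) FROM employees WHERE salary < (SELECT MAX(salary) FROM employees)

Result:
MAX(salary)
-----------
151849     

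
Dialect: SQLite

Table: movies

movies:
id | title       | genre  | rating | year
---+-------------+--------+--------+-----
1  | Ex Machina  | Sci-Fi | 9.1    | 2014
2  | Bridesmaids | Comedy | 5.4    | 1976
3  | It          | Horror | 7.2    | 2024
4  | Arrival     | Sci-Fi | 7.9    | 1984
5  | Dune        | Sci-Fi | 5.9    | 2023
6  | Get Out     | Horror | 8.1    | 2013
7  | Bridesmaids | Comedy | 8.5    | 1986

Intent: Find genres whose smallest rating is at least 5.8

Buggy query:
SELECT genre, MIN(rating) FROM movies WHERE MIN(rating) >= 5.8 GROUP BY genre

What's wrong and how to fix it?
Bug: Aggregates like MIN are computed per group after WHERE runs

Fix: Replace WHERE with HAVING after the GROUP BY

Corrected query:
SELECT genre, MIN(rating) FROM movies GROUP BY genre HAVING MIN(rating) >= 5.8

Result:
genre  | MIN(rating)
-------+------------
Horror | 7.2        
Sci-Fi | 5.9        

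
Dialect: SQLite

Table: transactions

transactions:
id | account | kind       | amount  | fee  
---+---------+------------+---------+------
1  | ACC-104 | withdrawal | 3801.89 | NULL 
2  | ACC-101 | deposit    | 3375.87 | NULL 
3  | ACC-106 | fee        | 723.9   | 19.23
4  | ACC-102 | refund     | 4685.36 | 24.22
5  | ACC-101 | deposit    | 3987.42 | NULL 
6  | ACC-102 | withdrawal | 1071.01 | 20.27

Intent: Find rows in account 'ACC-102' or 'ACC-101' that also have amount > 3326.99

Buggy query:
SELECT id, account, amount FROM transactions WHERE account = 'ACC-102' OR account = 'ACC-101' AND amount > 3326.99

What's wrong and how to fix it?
Bug: Without parentheses, AND is evaluated before OR, so the amount filter only applies to the 'ACC-101' branch

Fix: Add parentheses around the OR so the AND applies to both alternatives

Corrected query:
SELECT id, account, amount FROM transactions WHERE (account = 'ACC-102' OR account = 'ACC-101') AND amount > 3326.99

Result:
id | account | amount 
---+---------+--------
2  | ACC-101 | 3375.87
4  | ACC-102 | 4685.36
5  | ACC-101 | 3987.42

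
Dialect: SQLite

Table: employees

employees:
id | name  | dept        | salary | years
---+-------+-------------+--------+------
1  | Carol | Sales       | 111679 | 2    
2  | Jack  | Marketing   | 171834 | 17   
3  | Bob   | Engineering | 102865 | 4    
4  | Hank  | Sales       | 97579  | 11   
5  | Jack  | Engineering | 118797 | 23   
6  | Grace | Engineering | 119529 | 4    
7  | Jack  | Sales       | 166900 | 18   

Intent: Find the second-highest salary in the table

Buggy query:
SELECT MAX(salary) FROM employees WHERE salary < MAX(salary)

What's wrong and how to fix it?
Bug: The inner MAX is an aggregate inside WHERE, which is not allowed

Fix: Put the inner MAX in a scalar subquery

Corrected query:
SELECT MAX(salary) FROM employees WHERE salary < (SELECT MAX(salary) FROM employees)

Result:
MAX(salary)
-----------
166900     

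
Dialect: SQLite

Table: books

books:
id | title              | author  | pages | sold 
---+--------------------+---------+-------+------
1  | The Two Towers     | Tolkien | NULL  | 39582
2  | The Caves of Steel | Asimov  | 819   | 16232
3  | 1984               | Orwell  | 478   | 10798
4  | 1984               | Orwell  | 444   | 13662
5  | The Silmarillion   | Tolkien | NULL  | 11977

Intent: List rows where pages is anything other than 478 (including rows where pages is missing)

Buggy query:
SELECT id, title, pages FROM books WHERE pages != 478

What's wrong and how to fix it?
Bug: 'pages != 478' is unknown when pages is NULL, so NULL rows are silently excluded

Fix: Handle NULL separately with IS NULL alongside the inequality

Corrected query:
SELECT id, title, pages FROM books WHERE pages != 478 OR pages IS NULL

Result:
id | title              | pages
---+--------------------+------
1  | The Two Towers     | NULL 
2  | The Caves of Steel | 819  
4  | 1984               | 444  
5  | The Silmarillion   | NULL 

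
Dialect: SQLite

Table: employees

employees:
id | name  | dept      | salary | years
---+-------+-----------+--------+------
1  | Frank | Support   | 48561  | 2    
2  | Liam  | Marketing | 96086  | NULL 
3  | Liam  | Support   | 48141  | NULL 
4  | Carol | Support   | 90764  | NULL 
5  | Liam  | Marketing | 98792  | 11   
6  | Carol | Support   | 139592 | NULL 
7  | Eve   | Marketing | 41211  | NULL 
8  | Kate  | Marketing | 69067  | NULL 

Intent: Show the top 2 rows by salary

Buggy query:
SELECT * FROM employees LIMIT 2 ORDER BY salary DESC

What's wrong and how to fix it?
Bug: ORDER BY cannot follow LIMIT; LIMIT is the final clause

Fix: Sort with ORDER BY, then apply LIMIT

Corrected query:
SELECT * FROM employees ORDER BY salary DESC LIMIT 2

Result:
id | name  | dept      | salary | years
---+-------+-----------+--------+------
6  | Carol | Support   | 139592 | NULL 
5  | Liam  | Marketing | 98792  | 11   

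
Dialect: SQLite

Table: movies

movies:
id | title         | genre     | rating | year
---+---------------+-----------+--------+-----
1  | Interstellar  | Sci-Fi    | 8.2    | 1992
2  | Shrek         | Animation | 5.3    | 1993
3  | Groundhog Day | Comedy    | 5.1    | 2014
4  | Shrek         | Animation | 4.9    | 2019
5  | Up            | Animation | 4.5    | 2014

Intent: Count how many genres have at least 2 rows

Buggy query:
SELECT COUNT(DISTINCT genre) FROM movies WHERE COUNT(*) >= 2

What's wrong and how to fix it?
Bug: WHERE filters individual rows, not groups, so a group-level COUNT is invalid there

Fix: Use a subquery that GROUPs and filters with HAVING, then count its rows

Corrected query:
SELECT COUNT(*) FROM (SELECT genre FROM movies GROUP BY genre HAVING COUNT(*) >= 2)

Result:
COUNT(*)
--------
1       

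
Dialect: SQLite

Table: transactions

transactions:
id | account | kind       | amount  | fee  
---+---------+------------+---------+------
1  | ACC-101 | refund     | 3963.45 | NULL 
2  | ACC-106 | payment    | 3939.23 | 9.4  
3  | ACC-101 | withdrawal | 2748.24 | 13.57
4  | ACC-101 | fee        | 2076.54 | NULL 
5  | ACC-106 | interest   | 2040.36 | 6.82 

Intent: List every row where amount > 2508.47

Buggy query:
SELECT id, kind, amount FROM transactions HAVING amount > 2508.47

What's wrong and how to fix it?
Bug: This is a non-aggregate query (no GROUP BY, no aggregates), so in SQLite the HAVING clause is invalid here; a row-level condition belongs in WHERE

Fix: Replace HAVING with WHERE since the condition applies to individual rows

Corrected query:
SELECT id, kind, amount FROM transactions WHERE amount > 2508.47

Result:
id | kind       | amount 
---+------------+--------
1  | refund     | 3963.45
2  | payment    | 3939.23
3  | withdrawal | 2748.24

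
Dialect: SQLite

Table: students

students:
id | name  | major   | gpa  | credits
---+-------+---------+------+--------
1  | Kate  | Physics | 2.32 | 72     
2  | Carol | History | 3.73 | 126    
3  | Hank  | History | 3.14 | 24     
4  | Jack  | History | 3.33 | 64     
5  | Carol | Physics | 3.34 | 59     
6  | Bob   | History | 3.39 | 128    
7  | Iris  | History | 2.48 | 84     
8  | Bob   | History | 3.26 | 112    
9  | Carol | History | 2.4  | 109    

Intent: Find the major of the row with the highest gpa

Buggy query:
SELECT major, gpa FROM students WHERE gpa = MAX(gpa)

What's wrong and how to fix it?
Bug: WHERE is evaluated per row; an aggregate over the whole table isn't defined there

Fix: Wrap MAX in a scalar subquery so WHERE compares against a single value

Corrected query:
SELECT major, gpa FROM students WHERE gpa = (SELECT MAX(gpa) FROM students)

Result:
major   | gpa 
--------+-----
History | 3.73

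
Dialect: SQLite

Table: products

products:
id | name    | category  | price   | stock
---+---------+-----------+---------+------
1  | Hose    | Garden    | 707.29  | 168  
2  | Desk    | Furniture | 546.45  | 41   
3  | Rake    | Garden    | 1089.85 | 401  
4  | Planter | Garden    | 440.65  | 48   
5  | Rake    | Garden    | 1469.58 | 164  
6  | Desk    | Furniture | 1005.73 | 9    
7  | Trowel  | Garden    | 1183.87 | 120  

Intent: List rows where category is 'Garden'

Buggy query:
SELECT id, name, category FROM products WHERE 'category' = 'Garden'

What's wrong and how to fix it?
Bug: 'category' in single quotes is a string literal, not the column; the comparison is literal-vs-literal and never true

Fix: Reference the column as category without single quotes

Corrected query:
SELECT id, name, category FROM products WHERE category = 'Garden'

Result:
id | name    | category
---+---------+---------
1  | Hose    | Garden  
3  | Rake    | Garden  
4  | Planter | Garden  
5  | Rake    | Garden  
7  | Trowel  | Garden  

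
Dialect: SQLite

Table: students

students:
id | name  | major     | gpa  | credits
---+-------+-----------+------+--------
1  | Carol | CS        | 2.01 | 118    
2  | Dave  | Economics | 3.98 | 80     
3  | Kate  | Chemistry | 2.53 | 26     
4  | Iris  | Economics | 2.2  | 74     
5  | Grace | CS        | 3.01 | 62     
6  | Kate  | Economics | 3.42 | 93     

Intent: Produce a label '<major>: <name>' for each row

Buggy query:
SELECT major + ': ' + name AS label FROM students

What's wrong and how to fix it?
Bug: '+' is numeric addition; on text columns SQLite converts them to 0 instead of concatenating

Fix: Use the || operator for string concatenation

Corrected query:
SELECT major || ': ' || name AS label FROM students

Result:
label          
---------------
CS: Carol      
Economics: Dave
Chemistry: Kate
Economics: Iris
CS: Grace      
Economics: Kate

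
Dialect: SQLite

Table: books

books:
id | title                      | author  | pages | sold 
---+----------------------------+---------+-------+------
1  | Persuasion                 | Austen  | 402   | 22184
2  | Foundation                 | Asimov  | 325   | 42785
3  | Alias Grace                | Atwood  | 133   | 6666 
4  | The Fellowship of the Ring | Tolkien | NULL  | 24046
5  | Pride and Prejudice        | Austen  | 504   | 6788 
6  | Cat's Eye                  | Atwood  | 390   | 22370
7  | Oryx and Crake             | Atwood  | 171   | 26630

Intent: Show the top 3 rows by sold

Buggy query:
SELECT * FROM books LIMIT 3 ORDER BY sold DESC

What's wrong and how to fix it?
Bug: LIMIT must come after ORDER BY

Fix: Swap the clauses: ORDER BY first, then LIMIT

Corrected query:
SELECT * FROM books ORDER BY sold DESC LIMIT 3

Result:
id | title                      | author  | pages | sold 
---+----------------------------+---------+-------+------
2  | Foundation                 | Asimov  | 325   | 42785
7  | Oryx and Crake             | Atwood  | 171   | 26630
4  | The Fellowship of the Ring | Tolkien | NULL  | 24046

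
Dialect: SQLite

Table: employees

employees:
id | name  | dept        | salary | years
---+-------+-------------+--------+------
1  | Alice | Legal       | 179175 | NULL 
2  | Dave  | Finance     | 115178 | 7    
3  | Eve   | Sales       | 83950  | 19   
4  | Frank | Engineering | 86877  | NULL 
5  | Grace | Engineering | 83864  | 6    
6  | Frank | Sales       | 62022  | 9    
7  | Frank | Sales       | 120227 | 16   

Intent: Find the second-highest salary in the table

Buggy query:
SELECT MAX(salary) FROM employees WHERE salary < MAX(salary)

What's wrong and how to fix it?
Bug: MAX(salary) on the right of the comparison is an aggregate-in-WHERE error

Fix: Put the inner MAX in a scalar subquery

Corrected query:
SELECT MAX(salary) FROM employees WHERE salary < (SELECT MAX(salary) FROM employees)

Result:
MAX(salary)
-----------
120227     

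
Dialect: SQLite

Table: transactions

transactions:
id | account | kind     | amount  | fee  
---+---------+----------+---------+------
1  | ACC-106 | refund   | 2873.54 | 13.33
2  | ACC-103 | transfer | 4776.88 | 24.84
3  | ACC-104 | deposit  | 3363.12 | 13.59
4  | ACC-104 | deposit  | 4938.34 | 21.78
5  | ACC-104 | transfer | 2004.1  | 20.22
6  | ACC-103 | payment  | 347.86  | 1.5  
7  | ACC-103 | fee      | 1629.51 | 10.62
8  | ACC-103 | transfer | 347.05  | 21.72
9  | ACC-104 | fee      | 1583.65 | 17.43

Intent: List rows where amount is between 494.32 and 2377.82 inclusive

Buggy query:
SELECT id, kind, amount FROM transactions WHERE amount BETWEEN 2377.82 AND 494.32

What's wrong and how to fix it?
Bug: BETWEEN expects the lower bound first; with 2377.82 AND 494.32 the range is empty

Fix: Swap the bounds so the smaller value comes first

Corrected query:
SELECT id, kind, amount FROM transactions WHERE amount BETWEEN 494.32 AND 2377.82

Result:
id | kind     | amount 
---+----------+--------
5  | transfer | 2004.1 
7  | fee      | 1629.51
9  | fee      | 1583.65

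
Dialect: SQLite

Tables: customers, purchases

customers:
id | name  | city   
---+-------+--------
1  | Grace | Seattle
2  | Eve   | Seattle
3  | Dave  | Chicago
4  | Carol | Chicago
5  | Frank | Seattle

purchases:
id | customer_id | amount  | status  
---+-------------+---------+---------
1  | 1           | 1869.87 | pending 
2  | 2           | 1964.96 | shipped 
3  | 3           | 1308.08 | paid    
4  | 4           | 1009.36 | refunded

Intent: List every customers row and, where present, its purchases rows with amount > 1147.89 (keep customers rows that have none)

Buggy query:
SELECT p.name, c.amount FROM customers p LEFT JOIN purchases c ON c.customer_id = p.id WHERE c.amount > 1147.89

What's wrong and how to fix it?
Bug: Filtering c.amount in WHERE discards the NULL rows produced by LEFT JOIN, turning it into an inner join

Fix: Move the right-table condition into the ON clause so unmatched parents are kept

Corrected query:
SELECT p.name, c.amount FROM customers p LEFT JOIN purchases c ON c.customer_id = p.id AND c.amount > 1147.89

Result:
name  | amount 
------+--------
Grace | 1869.87
Eve   | 1964.96
Dave  | 1308.08
Carol | NULL   
Frank | NULL   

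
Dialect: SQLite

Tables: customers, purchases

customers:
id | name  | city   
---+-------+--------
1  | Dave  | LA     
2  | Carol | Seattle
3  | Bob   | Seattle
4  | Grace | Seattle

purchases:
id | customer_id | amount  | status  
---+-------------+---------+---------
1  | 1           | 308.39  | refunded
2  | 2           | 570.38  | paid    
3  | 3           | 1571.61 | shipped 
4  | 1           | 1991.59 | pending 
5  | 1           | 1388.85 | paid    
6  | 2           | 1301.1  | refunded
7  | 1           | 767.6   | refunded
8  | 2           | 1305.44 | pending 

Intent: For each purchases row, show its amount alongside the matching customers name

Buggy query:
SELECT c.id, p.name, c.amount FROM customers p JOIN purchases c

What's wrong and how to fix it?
Bug: Missing join condition: each purchases row is matched to all customers rows instead of just its own

Fix: Add ON c.customer_id = p.id to the JOIN

Corrected query:
SELECT c.id, p.name, c.amount FROM customers p JOIN purchases c ON c.customer_id = p.id

Result:
id | name  | amount 
---+-------+--------
1  | Dave  | 308.39 
2  | Carol | 570.38 
3  | Bob   | 1571.61
4  | Dave  | 1991.59
5  | Dave  | 1388.85
6  | Carol | 1301.1 
7  | Dave  | 767.6  
8  | Carol | 1305.44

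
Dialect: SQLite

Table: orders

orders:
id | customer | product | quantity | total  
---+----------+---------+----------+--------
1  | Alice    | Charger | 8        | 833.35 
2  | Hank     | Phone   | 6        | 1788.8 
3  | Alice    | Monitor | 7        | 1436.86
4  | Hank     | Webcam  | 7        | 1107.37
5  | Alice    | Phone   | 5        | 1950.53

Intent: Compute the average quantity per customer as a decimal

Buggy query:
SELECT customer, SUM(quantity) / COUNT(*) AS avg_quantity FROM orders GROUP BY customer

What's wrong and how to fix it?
Bug: SUM(quantity) and COUNT(*) are both integers; the division truncates the fractional part

Fix: Multiply by 1.0 (or CAST to REAL) to force floating-point division

Corrected query:
SELECT customer, SUM(quantity) * 1.0 / COUNT(*) AS avg_quantity FROM orders GROUP BY customer

Result:
customer | avg_quantity
---------+-------------
Alice    | 6.666667    
Hank     | 6.5         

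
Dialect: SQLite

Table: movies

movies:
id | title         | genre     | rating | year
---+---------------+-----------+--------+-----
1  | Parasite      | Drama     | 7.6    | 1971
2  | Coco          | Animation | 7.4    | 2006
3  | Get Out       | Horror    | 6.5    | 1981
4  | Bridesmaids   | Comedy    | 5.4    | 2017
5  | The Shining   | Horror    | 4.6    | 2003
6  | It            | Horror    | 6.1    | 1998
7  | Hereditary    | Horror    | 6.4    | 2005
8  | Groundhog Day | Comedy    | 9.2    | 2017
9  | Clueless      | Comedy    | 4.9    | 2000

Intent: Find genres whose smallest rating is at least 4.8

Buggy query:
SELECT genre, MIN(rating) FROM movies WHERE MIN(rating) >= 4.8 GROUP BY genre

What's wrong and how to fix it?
Bug: Aggregates like MIN are computed per group after WHERE runs

Fix: Use HAVING for the per-group MIN condition

Corrected query:
SELECT genre, MIN(rating) FROM movies GROUP BY genre HAVING MIN(rating) >= 4.8

Result:
genre     | MIN(rating)
----------+------------
Animation | 7.4        
Comedy    | 4.9        
Drama     | 7.6        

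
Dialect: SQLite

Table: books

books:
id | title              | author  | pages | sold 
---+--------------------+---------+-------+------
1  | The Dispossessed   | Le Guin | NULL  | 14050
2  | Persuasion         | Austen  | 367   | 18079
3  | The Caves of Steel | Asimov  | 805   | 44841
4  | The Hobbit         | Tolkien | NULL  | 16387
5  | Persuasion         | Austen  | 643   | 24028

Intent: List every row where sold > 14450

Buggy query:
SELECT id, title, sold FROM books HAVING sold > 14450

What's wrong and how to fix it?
Bug: This is a non-aggregate query (no GROUP BY, no aggregates), so in SQLite the HAVING clause is invalid here; a row-level condition belongs in WHERE

Fix: Use WHERE for row-level filtering

Corrected query:
SELECT id, title, sold FROM books WHERE sold > 14450

Result:
id | title              | sold 
---+--------------------+------
2  | Persuasion         | 18079
3  | The Caves of Steel | 44841
4  | The Hobbit         | 16387
5  | Persuasion         | 24028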